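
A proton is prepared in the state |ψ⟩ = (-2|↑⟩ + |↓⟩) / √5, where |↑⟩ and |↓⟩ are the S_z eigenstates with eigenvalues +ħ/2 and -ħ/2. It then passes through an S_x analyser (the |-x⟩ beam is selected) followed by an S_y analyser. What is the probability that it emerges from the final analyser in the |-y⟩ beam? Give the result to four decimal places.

First analyser (S_x): P(|-x⟩) = |⟨-x|ψ⟩|² = 9/10.
After stage 1 the state is |-x⟩; P(|-y⟩) = |⟨-y|-x⟩|² = 1/2.
Joint probability = 9/10 × 1/2 = 0.4500.

0.4500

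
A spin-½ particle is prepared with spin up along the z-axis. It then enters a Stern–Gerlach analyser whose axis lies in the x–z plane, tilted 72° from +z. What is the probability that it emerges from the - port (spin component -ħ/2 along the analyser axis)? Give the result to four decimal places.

For spin-½, the probability of finding spin-up along an axis at angle θ to the initial spin direction is cos²(θ/2); spin-down is sin²(θ/2).
θ = 72°, so P = sin²(36°) ≈ 0.3455.

0.3455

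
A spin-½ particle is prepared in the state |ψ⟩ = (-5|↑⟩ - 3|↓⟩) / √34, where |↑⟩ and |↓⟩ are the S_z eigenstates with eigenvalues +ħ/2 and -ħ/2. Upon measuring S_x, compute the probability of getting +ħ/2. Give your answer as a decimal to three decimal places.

|+x⟩ = (|↑⟩ + |↓⟩)/√2, so ⟨+x|ψ⟩ = (-8) / (√2·√34).
P = |-8|² / 68 = 64/68.

0.941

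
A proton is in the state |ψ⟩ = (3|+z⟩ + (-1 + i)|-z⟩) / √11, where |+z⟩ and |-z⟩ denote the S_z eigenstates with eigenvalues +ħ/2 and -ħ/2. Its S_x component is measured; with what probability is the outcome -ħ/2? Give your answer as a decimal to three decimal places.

|-x⟩ = (|+z⟩ - |-z⟩)/√2, so ⟨-x|ψ⟩ = (4 - i) / (√2·√11).
P = |4 - i|² / 22 = 17/22.

0.773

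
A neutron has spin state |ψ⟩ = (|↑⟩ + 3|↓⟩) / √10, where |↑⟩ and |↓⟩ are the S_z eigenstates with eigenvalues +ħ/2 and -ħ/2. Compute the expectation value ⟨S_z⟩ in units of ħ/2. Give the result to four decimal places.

-0.8000

⟨σ_z⟩ = |a|² - |b|² divided by |a|²+|b|², with a, b the |↑⟩, |↓⟩ amplitudes.
= (1 - 9)/10 = -8/10.
⟨S_z⟩ = (ħ/2)·⟨σ_z⟩.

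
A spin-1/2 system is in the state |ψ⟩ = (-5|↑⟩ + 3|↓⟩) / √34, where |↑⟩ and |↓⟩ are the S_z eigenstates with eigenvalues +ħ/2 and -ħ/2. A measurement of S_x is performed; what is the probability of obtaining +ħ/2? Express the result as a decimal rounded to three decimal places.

|+x⟩ = (|↑⟩ + |↓⟩)/√2, so ⟨+x|ψ⟩ = (-2) / (√2·√34).
P = |-2|² / 68 = 4/68.

0.059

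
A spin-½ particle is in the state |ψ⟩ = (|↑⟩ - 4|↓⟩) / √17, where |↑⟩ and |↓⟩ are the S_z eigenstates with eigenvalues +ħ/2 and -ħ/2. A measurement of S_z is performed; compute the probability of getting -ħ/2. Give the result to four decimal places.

0.9412

The -ħ/2 outcome corresponds to |↓⟩. Its amplitude in |ψ⟩ is -4/√17.
P = |-4|² / 17 = 16/17.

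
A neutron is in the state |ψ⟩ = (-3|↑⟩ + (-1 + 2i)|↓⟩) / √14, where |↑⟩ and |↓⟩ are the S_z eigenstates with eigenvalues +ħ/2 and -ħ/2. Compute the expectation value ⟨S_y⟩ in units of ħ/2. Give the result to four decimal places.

-0.8571

⟨σ_y⟩ = 2 Im(a* b)/(|a|²+|b|²) with a = -3, b = (-1 + 2i).
a* b = (3 - 6i), so ⟨σ_y⟩ = -12/14.
⟨S_y⟩ = (ħ/2)·⟨σ_y⟩.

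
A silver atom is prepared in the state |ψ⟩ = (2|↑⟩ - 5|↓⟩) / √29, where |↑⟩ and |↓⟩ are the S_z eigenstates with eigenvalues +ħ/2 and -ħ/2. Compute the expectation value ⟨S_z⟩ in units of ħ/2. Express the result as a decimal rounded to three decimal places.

-0.724

⟨σ_z⟩ = |a|² - |b|² divided by |a|²+|b|², with a, b the |↑⟩, |↓⟩ amplitudes.
= (4 - 25)/29 = -21/29.
⟨S_z⟩ = (ħ/2)·⟨σ_z⟩.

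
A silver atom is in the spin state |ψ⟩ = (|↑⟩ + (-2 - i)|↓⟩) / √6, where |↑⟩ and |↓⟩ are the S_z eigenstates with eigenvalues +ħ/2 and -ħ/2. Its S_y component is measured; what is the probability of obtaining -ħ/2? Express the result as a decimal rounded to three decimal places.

0.667

|-y⟩ = (|↑⟩ - i|↓⟩)/√2, so ⟨-y|ψ⟩ = (2 - 2i) / (√2·√6).
P = |2 - 2i|² / 12 = 8/12.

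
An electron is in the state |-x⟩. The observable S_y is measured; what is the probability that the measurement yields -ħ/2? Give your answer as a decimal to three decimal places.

0.500

In the S_z basis, |-x⟩ = (|↑⟩ - |↓⟩)/√2 and |-y⟩ = (|↑⟩ - i|↓⟩)/√2.
|⟨-y|-x⟩|² = 1/2.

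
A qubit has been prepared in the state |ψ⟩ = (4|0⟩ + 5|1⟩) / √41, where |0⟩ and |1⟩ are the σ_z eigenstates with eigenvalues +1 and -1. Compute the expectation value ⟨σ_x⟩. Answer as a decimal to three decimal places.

⟨σ_x⟩ = 2 Re(a* b)/(|a|²+|b|²) with a = 4, b = 5.
a* b = 20, so ⟨σ_x⟩ = 40/41.

0.976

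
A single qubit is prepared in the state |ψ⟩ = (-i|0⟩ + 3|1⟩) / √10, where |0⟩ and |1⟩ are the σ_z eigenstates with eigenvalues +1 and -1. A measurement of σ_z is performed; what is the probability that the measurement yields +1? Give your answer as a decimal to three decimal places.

The +1 outcome corresponds to |0⟩. Its amplitude in |ψ⟩ is -i/√10.
P = |-i|² / 10 = 1/10.

0.100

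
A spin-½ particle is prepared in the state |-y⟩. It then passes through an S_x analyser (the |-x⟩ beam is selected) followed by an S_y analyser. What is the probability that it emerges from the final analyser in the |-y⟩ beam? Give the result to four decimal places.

0.2500

First analyser (S_x): from |-y⟩, P(|-x⟩) = 1/2.
After stage 1 the state is |-x⟩; P(|-y⟩) = |⟨-y|-x⟩|² = 1/2.
Joint probability = 1/2 × 1/2 = 0.2500.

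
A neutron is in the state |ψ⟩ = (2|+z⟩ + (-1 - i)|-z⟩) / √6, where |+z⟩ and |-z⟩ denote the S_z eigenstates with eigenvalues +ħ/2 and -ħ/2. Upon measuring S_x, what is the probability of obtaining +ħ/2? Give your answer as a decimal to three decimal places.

|+x⟩ = (|+z⟩ + |-z⟩)/√2, so ⟨+x|ψ⟩ = (1 - i) / (√2·√6).
P = |1 - i|² / 12 = 2/12.

0.167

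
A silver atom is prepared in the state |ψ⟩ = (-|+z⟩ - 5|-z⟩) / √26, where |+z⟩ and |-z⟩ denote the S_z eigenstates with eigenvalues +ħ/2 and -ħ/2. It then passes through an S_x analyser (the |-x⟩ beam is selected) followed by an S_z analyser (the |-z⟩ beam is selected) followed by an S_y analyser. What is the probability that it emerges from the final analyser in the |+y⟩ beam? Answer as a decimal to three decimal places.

0.077

First analyser (S_x): P(|-x⟩) = |⟨-x|ψ⟩|² = 16/52.
After stage 1 the state is |-x⟩; P(|-z⟩) = |⟨-z|-x⟩|² = 1/2.
After stage 2 the state is |-z⟩; P(|+y⟩) = |⟨+y|-z⟩|² = 1/2.
Joint probability = 16/52 × 1/2 × 1/2 = 0.077.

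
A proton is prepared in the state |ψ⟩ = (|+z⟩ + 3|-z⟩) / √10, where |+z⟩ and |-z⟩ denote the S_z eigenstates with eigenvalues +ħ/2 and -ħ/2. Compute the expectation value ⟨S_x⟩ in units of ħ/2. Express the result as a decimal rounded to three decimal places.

0.600

⟨σ_x⟩ = 2 Re(a* b)/(|a|²+|b|²) with a = 1, b = 3.
a* b = 3, so ⟨σ_x⟩ = 6/10.
⟨S_x⟩ = (ħ/2)·⟨σ_x⟩.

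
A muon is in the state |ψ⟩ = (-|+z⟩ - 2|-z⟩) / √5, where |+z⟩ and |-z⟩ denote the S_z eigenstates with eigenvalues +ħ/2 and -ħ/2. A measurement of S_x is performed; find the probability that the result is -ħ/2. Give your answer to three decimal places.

0.100

|-x⟩ = (|+z⟩ - |-z⟩)/√2, so ⟨-x|ψ⟩ = (1) / (√2·√5).
P = |1|² / 10 = 1/10.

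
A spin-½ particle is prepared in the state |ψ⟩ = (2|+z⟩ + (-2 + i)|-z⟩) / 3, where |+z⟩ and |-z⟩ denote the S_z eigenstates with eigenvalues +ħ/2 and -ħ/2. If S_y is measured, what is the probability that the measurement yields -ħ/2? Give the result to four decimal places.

0.2778

|-y⟩ = (|+z⟩ - i|-z⟩)/√2, so ⟨-y|ψ⟩ = (1 - 2i) / (√2·3).
P = |1 - 2i|² / 18 = 5/18.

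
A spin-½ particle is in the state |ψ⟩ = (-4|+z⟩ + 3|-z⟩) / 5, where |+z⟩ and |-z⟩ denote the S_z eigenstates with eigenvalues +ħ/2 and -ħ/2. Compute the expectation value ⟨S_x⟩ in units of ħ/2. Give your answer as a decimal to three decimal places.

-0.960

⟨σ_x⟩ = 2 Re(a* b)/(|a|²+|b|²) with a = -4, b = 3.
a* b = -12, so ⟨σ_x⟩ = -24/25.
⟨S_x⟩ = (ħ/2)·⟨σ_x⟩.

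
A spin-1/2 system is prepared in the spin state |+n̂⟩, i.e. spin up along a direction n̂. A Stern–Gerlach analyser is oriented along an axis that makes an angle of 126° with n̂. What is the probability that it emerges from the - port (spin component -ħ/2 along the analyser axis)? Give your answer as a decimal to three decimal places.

For spin-½, the probability of finding spin-up along an axis at angle θ to the initial spin direction is cos²(θ/2); spin-down is sin²(θ/2).
θ = 126°, so P = sin²(63°) ≈ 0.794.

0.794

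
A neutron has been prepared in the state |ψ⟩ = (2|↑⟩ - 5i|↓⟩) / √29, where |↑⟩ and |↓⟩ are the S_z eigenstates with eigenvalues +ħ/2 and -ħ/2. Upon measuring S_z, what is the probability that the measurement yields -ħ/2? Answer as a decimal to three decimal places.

0.862

The -ħ/2 outcome corresponds to |↓⟩. Its amplitude in |ψ⟩ is -5i/√29.
P = |-5i|² / 29 = 25/29.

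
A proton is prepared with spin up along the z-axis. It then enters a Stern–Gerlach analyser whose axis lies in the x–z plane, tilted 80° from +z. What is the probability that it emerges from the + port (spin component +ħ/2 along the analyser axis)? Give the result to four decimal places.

For spin-½, the probability of finding spin-up along an axis at angle θ to the initial spin direction is cos²(θ/2); spin-down is sin²(θ/2).
θ = 80°, so P = cos²(40°) ≈ 0.5868.

0.5868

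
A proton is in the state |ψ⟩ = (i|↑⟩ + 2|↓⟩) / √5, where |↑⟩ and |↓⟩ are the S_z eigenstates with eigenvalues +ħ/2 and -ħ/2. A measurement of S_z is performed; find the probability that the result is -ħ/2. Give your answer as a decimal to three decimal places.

The -ħ/2 outcome corresponds to |↓⟩. Its amplitude in |ψ⟩ is 2/√5.
P = |2|² / 5 = 4/5.

0.800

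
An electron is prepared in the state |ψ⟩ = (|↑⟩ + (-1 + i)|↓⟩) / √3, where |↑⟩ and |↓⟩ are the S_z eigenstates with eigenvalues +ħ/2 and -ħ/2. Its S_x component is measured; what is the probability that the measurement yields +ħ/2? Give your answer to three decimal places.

0.167

|+x⟩ = (|↑⟩ + |↓⟩)/√2, so ⟨+x|ψ⟩ = (i) / (√2·√3).
P = |i|² / 6 = 1/6.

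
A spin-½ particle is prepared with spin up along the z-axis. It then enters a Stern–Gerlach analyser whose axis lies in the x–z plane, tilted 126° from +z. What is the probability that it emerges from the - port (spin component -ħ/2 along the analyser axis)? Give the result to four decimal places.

For spin-½, the probability of finding spin-up along an axis at angle θ to the initial spin direction is cos²(θ/2); spin-down is sin²(θ/2).
θ = 126°, so P = sin²(63°) ≈ 0.7939.

0.7939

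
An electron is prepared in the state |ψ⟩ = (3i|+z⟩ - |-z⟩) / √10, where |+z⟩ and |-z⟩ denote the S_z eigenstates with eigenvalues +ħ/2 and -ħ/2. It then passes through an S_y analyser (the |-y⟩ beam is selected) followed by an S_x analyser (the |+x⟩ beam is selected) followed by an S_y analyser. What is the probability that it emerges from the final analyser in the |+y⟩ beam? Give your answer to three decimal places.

0.050

First analyser (S_y): P(|-y⟩) = |⟨-y|ψ⟩|² = 4/20.
After stage 1 the state is |-y⟩; P(|+x⟩) = |⟨+x|-y⟩|² = 1/2.
After stage 2 the state is |+x⟩; P(|+y⟩) = |⟨+y|+x⟩|² = 1/2.
Joint probability = 4/20 × 1/2 × 1/2 = 0.050.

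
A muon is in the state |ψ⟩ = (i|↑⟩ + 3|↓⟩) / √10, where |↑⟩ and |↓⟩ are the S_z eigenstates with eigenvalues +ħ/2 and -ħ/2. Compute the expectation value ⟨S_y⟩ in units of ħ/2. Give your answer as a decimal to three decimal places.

-0.600

⟨σ_y⟩ = 2 Im(a* b)/(|a|²+|b|²) with a = i, b = 3.
a* b = -3i, so ⟨σ_y⟩ = -6/10.
⟨S_y⟩ = (ħ/2)·⟨σ_y⟩.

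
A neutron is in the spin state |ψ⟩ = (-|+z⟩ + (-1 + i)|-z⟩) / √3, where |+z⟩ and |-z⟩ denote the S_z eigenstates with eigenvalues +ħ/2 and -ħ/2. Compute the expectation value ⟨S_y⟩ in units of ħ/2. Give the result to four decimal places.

-0.6667

⟨σ_y⟩ = 2 Im(a* b)/(|a|²+|b|²) with a = -1, b = (-1 + i).
a* b = (1 - i), so ⟨σ_y⟩ = -2/3.
⟨S_y⟩ = (ħ/2)·⟨σ_y⟩.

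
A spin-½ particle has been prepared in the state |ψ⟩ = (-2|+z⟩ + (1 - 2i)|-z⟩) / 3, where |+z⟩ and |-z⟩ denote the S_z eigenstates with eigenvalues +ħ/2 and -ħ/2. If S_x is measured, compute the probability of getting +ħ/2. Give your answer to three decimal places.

0.278

|+x⟩ = (|+z⟩ + |-z⟩)/√2, so ⟨+x|ψ⟩ = (-1 - 2i) / (√2·3).
P = |-1 - 2i|² / 18 = 5/18.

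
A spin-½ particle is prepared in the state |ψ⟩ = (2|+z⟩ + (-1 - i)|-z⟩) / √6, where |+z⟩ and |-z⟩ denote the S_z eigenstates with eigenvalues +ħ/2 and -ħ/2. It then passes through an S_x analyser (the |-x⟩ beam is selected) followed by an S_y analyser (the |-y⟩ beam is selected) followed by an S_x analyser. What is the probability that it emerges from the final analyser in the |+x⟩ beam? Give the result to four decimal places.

0.2083

First analyser (S_x): P(|-x⟩) = |⟨-x|ψ⟩|² = 10/12.
After stage 1 the state is |-x⟩; P(|-y⟩) = |⟨-y|-x⟩|² = 1/2.
After stage 2 the state is |-y⟩; P(|+x⟩) = |⟨+x|-y⟩|² = 1/2.
Joint probability = 10/12 × 1/2 × 1/2 = 0.2083.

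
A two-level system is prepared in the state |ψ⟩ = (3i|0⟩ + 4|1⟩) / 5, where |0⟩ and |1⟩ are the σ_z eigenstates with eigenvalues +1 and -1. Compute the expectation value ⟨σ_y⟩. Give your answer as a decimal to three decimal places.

⟨σ_y⟩ = 2 Im(a* b)/(|a|²+|b|²) with a = 3i, b = 4.
a* b = -12i, so ⟨σ_y⟩ = -24/25.

-0.960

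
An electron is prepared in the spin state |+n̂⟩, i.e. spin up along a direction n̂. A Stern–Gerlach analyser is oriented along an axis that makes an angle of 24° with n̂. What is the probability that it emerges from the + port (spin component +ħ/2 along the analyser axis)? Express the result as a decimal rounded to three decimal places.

For spin-½, the probability of finding spin-up along an axis at angle θ to the initial spin direction is cos²(θ/2); spin-down is sin²(θ/2).
θ = 24°, so P = cos²(12°) ≈ 0.957.

0.957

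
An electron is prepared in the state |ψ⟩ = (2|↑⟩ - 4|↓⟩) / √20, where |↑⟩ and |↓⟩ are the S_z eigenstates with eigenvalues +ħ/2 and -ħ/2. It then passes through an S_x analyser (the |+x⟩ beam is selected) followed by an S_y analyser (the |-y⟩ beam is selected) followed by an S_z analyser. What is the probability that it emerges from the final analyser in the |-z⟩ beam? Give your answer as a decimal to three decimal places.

First analyser (S_x): P(|+x⟩) = |⟨+x|ψ⟩|² = 4/40.
After stage 1 the state is |+x⟩; P(|-y⟩) = |⟨-y|+x⟩|² = 1/2.
After stage 2 the state is |-y⟩; P(|-z⟩) = |⟨-z|-y⟩|² = 1/2.
Joint probability = 4/40 × 1/2 × 1/2 = 0.025.

0.025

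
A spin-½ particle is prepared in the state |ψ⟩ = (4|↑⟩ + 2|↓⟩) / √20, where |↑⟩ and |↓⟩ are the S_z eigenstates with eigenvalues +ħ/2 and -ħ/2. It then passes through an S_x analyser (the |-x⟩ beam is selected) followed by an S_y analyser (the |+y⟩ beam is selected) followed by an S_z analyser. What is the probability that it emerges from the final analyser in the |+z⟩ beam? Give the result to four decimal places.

0.0250

First analyser (S_x): P(|-x⟩) = |⟨-x|ψ⟩|² = 4/40.
After stage 1 the state is |-x⟩; P(|+y⟩) = |⟨+y|-x⟩|² = 1/2.
After stage 2 the state is |+y⟩; P(|+z⟩) = |⟨+z|+y⟩|² = 1/2.
Joint probability = 4/40 × 1/2 × 1/2 = 0.0250.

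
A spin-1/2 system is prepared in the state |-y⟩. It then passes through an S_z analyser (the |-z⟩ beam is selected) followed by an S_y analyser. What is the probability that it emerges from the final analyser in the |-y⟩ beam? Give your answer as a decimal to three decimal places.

First analyser (S_z): from |-y⟩, P(|-z⟩) = 1/2.
After stage 1 the state is |-z⟩; P(|-y⟩) = |⟨-y|-z⟩|² = 1/2.
Joint probability = 1/2 × 1/2 = 0.250.

0.250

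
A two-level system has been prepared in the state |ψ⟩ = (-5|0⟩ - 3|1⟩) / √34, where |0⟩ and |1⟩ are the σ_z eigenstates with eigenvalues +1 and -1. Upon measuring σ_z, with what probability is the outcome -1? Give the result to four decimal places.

The -1 outcome corresponds to |1⟩. Its amplitude in |ψ⟩ is -3/√34.
P = |-3|² / 34 = 9/34.

0.2647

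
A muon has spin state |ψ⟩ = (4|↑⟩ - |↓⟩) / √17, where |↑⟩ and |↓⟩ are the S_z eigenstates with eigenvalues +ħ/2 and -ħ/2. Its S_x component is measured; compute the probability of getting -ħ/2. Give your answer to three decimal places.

|-x⟩ = (|↑⟩ - |↓⟩)/√2, so ⟨-x|ψ⟩ = (5) / (√2·√17).
P = |5|² / 34 = 25/34.

0.735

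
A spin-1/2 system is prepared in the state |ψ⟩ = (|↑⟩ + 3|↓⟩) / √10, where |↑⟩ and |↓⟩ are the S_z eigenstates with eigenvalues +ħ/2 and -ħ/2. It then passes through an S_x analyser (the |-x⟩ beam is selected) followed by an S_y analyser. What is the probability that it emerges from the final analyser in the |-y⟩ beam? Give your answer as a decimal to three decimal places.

First analyser (S_x): P(|-x⟩) = |⟨-x|ψ⟩|² = 4/20.
After stage 1 the state is |-x⟩; P(|-y⟩) = |⟨-y|-x⟩|² = 1/2.
Joint probability = 4/20 × 1/2 = 0.100.

0.100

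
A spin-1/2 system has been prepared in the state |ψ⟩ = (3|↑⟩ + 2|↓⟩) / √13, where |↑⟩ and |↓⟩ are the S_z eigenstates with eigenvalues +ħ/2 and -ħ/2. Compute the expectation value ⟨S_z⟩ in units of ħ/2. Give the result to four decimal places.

⟨σ_z⟩ = |a|² - |b|² divided by |a|²+|b|², with a, b the |↑⟩, |↓⟩ amplitudes.
= (9 - 4)/13 = 5/13.
⟨S_z⟩ = (ħ/2)·⟨σ_z⟩.

0.3846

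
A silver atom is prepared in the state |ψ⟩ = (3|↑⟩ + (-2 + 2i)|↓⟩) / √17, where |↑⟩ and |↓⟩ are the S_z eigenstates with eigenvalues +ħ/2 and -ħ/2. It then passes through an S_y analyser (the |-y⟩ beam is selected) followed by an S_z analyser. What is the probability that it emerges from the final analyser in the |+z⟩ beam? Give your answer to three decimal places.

First analyser (S_y): P(|-y⟩) = |⟨-y|ψ⟩|² = 5/34.
After stage 1 the state is |-y⟩; P(|+z⟩) = |⟨+z|-y⟩|² = 1/2.
Joint probability = 5/34 × 1/2 = 0.074.

0.074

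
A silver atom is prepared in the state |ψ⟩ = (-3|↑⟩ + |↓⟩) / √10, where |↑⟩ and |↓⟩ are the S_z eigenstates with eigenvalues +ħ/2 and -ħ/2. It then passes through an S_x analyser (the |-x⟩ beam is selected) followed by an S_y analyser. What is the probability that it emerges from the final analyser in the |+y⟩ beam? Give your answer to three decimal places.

First analyser (S_x): P(|-x⟩) = |⟨-x|ψ⟩|² = 16/20.
After stage 1 the state is |-x⟩; P(|+y⟩) = |⟨+y|-x⟩|² = 1/2.
Joint probability = 16/20 × 1/2 = 0.400.

0.400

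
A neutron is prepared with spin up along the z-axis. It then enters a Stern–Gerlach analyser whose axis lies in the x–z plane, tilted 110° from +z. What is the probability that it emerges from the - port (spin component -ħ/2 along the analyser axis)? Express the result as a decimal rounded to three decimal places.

0.671

For spin-½, the probability of finding spin-up along an axis at angle θ to the initial spin direction is cos²(θ/2); spin-down is sin²(θ/2).
θ = 110°, so P = sin²(55°) ≈ 0.671.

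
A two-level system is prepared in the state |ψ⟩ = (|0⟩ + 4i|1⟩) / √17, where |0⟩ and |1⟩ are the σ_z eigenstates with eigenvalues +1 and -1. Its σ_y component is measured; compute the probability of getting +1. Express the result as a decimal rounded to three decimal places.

|+y⟩ = (|0⟩ + i|1⟩)/√2, so ⟨+y|ψ⟩ = (5) / (√2·√17).
P = |5|² / 34 = 25/34.

0.735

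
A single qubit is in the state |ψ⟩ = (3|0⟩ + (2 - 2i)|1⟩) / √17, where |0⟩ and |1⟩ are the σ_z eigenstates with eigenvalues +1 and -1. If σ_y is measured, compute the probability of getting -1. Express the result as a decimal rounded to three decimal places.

0.853

|-y⟩ = (|0⟩ - i|1⟩)/√2, so ⟨-y|ψ⟩ = (5 + 2i) / (√2·√17).
P = |5 + 2i|² / 34 = 29/34.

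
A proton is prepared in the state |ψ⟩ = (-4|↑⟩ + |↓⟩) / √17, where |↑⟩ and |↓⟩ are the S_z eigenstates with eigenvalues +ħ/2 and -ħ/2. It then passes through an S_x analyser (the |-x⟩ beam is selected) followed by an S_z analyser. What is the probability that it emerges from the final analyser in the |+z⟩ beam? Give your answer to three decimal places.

First analyser (S_x): P(|-x⟩) = |⟨-x|ψ⟩|² = 25/34.
After stage 1 the state is |-x⟩; P(|+z⟩) = |⟨+z|-x⟩|² = 1/2.
Joint probability = 25/34 × 1/2 = 0.368.

0.368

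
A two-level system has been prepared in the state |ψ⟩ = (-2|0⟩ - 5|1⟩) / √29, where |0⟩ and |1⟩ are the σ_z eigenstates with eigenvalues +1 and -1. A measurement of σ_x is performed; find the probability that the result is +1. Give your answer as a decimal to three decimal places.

0.845

|+x⟩ = (|0⟩ + |1⟩)/√2, so ⟨+x|ψ⟩ = (-7) / (√2·√29).
P = |-7|² / 58 = 49/58.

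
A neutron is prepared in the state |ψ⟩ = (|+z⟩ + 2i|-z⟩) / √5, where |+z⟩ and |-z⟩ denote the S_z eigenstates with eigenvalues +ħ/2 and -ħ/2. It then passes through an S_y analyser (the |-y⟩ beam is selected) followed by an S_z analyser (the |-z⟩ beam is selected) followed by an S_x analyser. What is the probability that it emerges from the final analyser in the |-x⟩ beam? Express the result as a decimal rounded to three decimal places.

0.025

First analyser (S_y): P(|-y⟩) = |⟨-y|ψ⟩|² = 1/10.
After stage 1 the state is |-y⟩; P(|-z⟩) = |⟨-z|-y⟩|² = 1/2.
After stage 2 the state is |-z⟩; P(|-x⟩) = |⟨-x|-z⟩|² = 1/2.
Joint probability = 1/10 × 1/2 × 1/2 = 0.025.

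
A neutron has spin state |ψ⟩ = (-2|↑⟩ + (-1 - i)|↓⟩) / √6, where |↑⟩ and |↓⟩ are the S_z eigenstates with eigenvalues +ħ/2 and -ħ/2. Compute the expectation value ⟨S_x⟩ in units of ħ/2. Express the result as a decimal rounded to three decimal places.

⟨σ_x⟩ = 2 Re(a* b)/(|a|²+|b|²) with a = -2, b = (-1 - i).
a* b = (2 + 2i), so ⟨σ_x⟩ = 4/6.
⟨S_x⟩ = (ħ/2)·⟨σ_x⟩.

0.667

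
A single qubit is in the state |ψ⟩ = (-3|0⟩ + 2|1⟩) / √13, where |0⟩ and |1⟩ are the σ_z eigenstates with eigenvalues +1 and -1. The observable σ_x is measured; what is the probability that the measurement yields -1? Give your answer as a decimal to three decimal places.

0.962

|-x⟩ = (|0⟩ - |1⟩)/√2, so ⟨-x|ψ⟩ = (-5) / (√2·√13).
P = |-5|² / 26 = 25/26.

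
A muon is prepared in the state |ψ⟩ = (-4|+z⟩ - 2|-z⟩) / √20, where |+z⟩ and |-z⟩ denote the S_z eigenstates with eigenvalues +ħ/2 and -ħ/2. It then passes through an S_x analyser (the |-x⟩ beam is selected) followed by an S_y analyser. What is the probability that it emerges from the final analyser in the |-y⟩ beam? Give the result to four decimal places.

First analyser (S_x): P(|-x⟩) = |⟨-x|ψ⟩|² = 4/40.
After stage 1 the state is |-x⟩; P(|-y⟩) = |⟨-y|-x⟩|² = 1/2.
Joint probability = 4/40 × 1/2 = 0.0500.

0.0500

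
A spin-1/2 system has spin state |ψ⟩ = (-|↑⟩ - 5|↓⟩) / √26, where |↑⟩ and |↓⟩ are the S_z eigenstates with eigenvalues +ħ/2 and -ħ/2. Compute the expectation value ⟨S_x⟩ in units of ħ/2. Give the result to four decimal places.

⟨σ_x⟩ = 2 Re(a* b)/(|a|²+|b|²) with a = -1, b = -5.
a* b = 5, so ⟨σ_x⟩ = 10/26.
⟨S_x⟩ = (ħ/2)·⟨σ_x⟩.

0.3846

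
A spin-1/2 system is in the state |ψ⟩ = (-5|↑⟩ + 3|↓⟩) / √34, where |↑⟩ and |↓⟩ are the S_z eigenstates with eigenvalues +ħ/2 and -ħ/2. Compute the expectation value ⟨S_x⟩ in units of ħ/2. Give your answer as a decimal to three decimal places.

-0.882

⟨σ_x⟩ = 2 Re(a* b)/(|a|²+|b|²) with a = -5, b = 3.
a* b = -15, so ⟨σ_x⟩ = -30/34.
⟨S_x⟩ = (ħ/2)·⟨σ_x⟩.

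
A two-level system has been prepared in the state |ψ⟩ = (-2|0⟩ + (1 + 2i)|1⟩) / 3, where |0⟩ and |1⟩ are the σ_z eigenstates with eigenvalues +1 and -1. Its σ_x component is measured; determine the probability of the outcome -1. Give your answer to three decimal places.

0.722

|-x⟩ = (|0⟩ - |1⟩)/√2, so ⟨-x|ψ⟩ = (-3 - 2i) / (√2·3).
P = |-3 - 2i|² / 18 = 13/18.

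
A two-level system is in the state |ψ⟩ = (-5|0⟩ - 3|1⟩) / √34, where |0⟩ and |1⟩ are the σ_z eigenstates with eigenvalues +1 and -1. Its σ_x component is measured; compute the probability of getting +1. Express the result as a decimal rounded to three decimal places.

0.941

|+x⟩ = (|0⟩ + |1⟩)/√2, so ⟨+x|ψ⟩ = (-8) / (√2·√34).
P = |-8|² / 68 = 64/68.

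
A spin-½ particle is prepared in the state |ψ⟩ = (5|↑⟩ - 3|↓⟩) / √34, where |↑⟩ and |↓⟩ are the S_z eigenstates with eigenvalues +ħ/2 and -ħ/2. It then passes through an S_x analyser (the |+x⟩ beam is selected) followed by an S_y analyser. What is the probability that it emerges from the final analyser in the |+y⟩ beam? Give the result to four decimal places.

First analyser (S_x): P(|+x⟩) = |⟨+x|ψ⟩|² = 4/68.
After stage 1 the state is |+x⟩; P(|+y⟩) = |⟨+y|+x⟩|² = 1/2.
Joint probability = 4/68 × 1/2 = 0.0294.

0.0294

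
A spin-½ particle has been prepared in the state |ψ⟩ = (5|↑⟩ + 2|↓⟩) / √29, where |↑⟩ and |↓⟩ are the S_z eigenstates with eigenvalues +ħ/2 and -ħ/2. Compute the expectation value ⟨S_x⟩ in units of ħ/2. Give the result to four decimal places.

⟨σ_x⟩ = 2 Re(a* b)/(|a|²+|b|²) with a = 5, b = 2.
a* b = 10, so ⟨σ_x⟩ = 20/29.
⟨S_x⟩ = (ħ/2)·⟨σ_x⟩.

0.6897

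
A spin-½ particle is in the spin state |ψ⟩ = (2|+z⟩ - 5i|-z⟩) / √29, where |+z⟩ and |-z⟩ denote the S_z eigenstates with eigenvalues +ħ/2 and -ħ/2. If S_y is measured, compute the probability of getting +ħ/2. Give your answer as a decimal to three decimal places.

|+y⟩ = (|+z⟩ + i|-z⟩)/√2, so ⟨+y|ψ⟩ = (-3) / (√2·√29).
P = |-3|² / 58 = 9/58.

0.155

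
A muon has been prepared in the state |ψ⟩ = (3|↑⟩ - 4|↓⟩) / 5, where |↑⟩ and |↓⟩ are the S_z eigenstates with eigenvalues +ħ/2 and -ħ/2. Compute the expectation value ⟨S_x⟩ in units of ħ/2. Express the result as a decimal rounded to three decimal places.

⟨σ_x⟩ = 2 Re(a* b)/(|a|²+|b|²) with a = 3, b = -4.
a* b = -12, so ⟨σ_x⟩ = -24/25.
⟨S_x⟩ = (ħ/2)·⟨σ_x⟩.

-0.960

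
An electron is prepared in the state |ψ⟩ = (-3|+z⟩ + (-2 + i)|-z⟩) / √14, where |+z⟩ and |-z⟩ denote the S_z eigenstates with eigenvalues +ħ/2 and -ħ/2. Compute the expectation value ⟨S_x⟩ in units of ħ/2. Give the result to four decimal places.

⟨σ_x⟩ = 2 Re(a* b)/(|a|²+|b|²) with a = -3, b = (-2 + i).
a* b = (6 - 3i), so ⟨σ_x⟩ = 12/14.
⟨S_x⟩ = (ħ/2)·⟨σ_x⟩.

0.8571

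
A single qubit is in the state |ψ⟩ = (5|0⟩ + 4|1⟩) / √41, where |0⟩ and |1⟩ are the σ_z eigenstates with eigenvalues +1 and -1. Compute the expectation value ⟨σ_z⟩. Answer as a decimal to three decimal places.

⟨σ_z⟩ = |a|² - |b|² divided by |a|²+|b|², with a, b the |0⟩, |1⟩ amplitudes.
= (25 - 16)/41 = 9/41.

0.220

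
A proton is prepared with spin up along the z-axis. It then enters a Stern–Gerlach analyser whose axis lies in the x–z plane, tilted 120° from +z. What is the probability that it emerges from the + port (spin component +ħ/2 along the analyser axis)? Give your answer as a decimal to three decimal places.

For spin-½, the probability of finding spin-up along an axis at angle θ to the initial spin direction is cos²(θ/2); spin-down is sin²(θ/2).
θ = 120°, so P = cos²(60°) ≈ 0.250.

0.250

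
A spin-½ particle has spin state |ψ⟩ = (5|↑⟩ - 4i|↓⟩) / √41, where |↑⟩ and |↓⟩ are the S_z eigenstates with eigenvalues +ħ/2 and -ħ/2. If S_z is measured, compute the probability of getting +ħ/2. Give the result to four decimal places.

0.6098

The +ħ/2 outcome corresponds to |↑⟩. Its amplitude in |ψ⟩ is 5/√41.
P = |5|² / 41 = 25/41.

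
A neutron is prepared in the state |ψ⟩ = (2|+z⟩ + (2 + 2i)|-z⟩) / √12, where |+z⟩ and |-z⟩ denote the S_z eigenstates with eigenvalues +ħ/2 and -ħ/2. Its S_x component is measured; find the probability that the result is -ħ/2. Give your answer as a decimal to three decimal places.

|-x⟩ = (|+z⟩ - |-z⟩)/√2, so ⟨-x|ψ⟩ = (-2i) / (√2·√12).
P = |-2i|² / 24 = 4/24.

0.167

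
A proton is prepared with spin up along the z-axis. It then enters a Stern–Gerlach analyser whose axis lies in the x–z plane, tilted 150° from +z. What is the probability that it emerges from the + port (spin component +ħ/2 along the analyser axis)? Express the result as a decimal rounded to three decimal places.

0.067

For spin-½, the probability of finding spin-up along an axis at angle θ to the initial spin direction is cos²(θ/2); spin-down is sin²(θ/2).
θ = 150°, so P = cos²(75°) ≈ 0.067.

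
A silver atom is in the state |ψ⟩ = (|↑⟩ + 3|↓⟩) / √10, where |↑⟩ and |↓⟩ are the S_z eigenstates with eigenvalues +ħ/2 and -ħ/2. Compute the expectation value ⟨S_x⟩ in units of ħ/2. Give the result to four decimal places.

⟨σ_x⟩ = 2 Re(a* b)/(|a|²+|b|²) with a = 1, b = 3.
a* b = 3, so ⟨σ_x⟩ = 6/10.
⟨S_x⟩ = (ħ/2)·⟨σ_x⟩.

0.6000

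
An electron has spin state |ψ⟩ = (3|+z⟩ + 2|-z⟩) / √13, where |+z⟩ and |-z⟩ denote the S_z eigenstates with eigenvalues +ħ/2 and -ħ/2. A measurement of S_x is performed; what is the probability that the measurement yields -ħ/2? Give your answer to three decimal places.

|-x⟩ = (|+z⟩ - |-z⟩)/√2, so ⟨-x|ψ⟩ = (1) / (√2·√13).
P = |1|² / 26 = 1/26.

0.038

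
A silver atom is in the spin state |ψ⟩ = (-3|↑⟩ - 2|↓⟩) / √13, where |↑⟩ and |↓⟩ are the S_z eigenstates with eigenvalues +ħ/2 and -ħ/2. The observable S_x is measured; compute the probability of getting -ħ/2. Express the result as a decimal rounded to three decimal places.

0.038

|-x⟩ = (|↑⟩ - |↓⟩)/√2, so ⟨-x|ψ⟩ = (-1) / (√2·√13).
P = |-1|² / 26 = 1/26.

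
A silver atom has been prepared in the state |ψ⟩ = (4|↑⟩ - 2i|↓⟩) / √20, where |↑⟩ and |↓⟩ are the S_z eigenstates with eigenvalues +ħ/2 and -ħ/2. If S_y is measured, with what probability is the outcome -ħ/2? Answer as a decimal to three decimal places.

|-y⟩ = (|↑⟩ - i|↓⟩)/√2, so ⟨-y|ψ⟩ = (6) / (√2·√20).
P = |6|² / 40 = 36/40.

0.900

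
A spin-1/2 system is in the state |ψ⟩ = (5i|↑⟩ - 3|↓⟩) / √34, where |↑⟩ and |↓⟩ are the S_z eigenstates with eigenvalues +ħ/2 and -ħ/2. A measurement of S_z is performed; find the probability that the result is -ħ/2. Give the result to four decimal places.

0.2647

The -ħ/2 outcome corresponds to |↓⟩. Its amplitude in |ψ⟩ is -3/√34.
P = |-3|² / 34 = 9/34.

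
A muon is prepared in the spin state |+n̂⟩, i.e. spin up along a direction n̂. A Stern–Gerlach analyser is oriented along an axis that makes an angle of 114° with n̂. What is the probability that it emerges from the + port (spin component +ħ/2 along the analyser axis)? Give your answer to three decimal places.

For spin-½, the probability of finding spin-up along an axis at angle θ to the initial spin direction is cos²(θ/2); spin-down is sin²(θ/2).
θ = 114°, so P = cos²(57°) ≈ 0.297.

0.297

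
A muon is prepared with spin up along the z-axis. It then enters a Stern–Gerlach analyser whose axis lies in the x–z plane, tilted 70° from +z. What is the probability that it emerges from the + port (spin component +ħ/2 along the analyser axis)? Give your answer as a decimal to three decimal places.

For spin-½, the probability of finding spin-up along an axis at angle θ to the initial spin direction is cos²(θ/2); spin-down is sin²(θ/2).
θ = 70°, so P = cos²(35°) ≈ 0.671.

0.671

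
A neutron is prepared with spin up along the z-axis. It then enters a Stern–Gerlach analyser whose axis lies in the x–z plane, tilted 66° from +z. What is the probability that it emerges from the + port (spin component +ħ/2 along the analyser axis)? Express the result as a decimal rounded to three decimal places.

For spin-½, the probability of finding spin-up along an axis at angle θ to the initial spin direction is cos²(θ/2); spin-down is sin²(θ/2).
θ = 66°, so P = cos²(33°) ≈ 0.703.

0.703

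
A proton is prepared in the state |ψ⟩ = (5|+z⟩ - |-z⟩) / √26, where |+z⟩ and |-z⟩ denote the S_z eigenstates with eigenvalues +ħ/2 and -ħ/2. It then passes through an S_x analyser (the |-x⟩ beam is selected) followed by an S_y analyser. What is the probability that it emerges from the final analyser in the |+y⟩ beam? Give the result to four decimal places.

0.3462

First analyser (S_x): P(|-x⟩) = |⟨-x|ψ⟩|² = 36/52.
After stage 1 the state is |-x⟩; P(|+y⟩) = |⟨+y|-x⟩|² = 1/2.
Joint probability = 36/52 × 1/2 = 0.3462.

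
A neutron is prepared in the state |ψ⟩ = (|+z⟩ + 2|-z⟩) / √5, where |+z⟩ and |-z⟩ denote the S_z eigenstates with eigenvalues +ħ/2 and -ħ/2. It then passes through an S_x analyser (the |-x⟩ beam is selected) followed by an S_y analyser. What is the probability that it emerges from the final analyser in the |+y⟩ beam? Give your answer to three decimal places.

0.050

First analyser (S_x): P(|-x⟩) = |⟨-x|ψ⟩|² = 1/10.
After stage 1 the state is |-x⟩; P(|+y⟩) = |⟨+y|-x⟩|² = 1/2.
Joint probability = 1/10 × 1/2 = 0.050.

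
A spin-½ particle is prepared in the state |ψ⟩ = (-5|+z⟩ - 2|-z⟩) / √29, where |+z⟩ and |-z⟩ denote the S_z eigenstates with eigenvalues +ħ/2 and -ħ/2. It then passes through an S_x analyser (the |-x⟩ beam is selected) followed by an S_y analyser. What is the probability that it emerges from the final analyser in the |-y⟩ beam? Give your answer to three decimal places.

First analyser (S_x): P(|-x⟩) = |⟨-x|ψ⟩|² = 9/58.
After stage 1 the state is |-x⟩; P(|-y⟩) = |⟨-y|-x⟩|² = 1/2.
Joint probability = 9/58 × 1/2 = 0.078.

0.078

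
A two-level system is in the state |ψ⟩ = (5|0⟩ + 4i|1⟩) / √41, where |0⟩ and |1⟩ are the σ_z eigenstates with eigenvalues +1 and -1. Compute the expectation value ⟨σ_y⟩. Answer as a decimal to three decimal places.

⟨σ_y⟩ = 2 Im(a* b)/(|a|²+|b|²) with a = 5, b = 4i.
a* b = 20i, so ⟨σ_y⟩ = 40/41.

0.976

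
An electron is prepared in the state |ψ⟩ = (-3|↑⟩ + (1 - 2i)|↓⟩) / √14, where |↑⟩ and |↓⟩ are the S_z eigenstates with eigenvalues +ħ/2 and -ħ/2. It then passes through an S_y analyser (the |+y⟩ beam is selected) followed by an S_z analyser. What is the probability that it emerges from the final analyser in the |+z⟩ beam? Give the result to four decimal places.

0.4643

First analyser (S_y): P(|+y⟩) = |⟨+y|ψ⟩|² = 26/28.
After stage 1 the state is |+y⟩; P(|+z⟩) = |⟨+z|+y⟩|² = 1/2.
Joint probability = 26/28 × 1/2 = 0.4643.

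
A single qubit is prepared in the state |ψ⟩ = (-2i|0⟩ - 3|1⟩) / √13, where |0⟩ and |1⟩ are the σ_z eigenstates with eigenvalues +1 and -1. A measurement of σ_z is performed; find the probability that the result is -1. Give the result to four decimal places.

0.6923

The -1 outcome corresponds to |1⟩. Its amplitude in |ψ⟩ is -3/√13.
P = |-3|² / 13 = 9/13.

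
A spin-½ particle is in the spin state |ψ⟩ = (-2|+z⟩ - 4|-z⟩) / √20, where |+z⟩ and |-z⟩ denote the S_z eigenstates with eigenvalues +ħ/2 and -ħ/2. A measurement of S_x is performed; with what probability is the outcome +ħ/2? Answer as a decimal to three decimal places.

|+x⟩ = (|+z⟩ + |-z⟩)/√2, so ⟨+x|ψ⟩ = (-6) / (√2·√20).
P = |-6|² / 40 = 36/40.

0.900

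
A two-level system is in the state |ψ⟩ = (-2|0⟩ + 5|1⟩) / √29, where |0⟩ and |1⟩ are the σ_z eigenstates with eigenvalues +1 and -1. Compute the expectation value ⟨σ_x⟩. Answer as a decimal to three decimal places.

-0.690

⟨σ_x⟩ = 2 Re(a* b)/(|a|²+|b|²) with a = -2, b = 5.
a* b = -10, so ⟨σ_x⟩ = -20/29.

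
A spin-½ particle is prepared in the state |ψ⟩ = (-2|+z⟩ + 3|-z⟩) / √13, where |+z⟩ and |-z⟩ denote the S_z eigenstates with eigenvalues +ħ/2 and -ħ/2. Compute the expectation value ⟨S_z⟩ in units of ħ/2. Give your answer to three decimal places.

⟨σ_z⟩ = |a|² - |b|² divided by |a|²+|b|², with a, b the |+z⟩, |-z⟩ amplitudes.
= (4 - 9)/13 = -5/13.
⟨S_z⟩ = (ħ/2)·⟨σ_z⟩.

-0.385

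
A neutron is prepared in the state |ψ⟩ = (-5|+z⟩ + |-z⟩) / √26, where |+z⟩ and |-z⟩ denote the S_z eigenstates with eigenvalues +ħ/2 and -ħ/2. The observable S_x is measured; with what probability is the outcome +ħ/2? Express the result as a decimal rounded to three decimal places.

0.308

|+x⟩ = (|+z⟩ + |-z⟩)/√2, so ⟨+x|ψ⟩ = (-4) / (√2·√26).
P = |-4|² / 52 = 16/52.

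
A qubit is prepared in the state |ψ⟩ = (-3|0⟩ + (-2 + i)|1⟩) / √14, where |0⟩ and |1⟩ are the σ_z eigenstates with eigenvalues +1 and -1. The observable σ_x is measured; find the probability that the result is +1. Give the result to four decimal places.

|+x⟩ = (|0⟩ + |1⟩)/√2, so ⟨+x|ψ⟩ = (-5 + i) / (√2·√14).
P = |-5 + i|² / 28 = 26/28.

0.9286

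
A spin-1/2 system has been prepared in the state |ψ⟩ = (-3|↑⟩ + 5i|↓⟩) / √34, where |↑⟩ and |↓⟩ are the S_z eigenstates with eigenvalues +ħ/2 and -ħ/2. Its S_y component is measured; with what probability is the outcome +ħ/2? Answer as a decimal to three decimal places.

|+y⟩ = (|↑⟩ + i|↓⟩)/√2, so ⟨+y|ψ⟩ = (2) / (√2·√34).
P = |2|² / 68 = 4/68.

0.059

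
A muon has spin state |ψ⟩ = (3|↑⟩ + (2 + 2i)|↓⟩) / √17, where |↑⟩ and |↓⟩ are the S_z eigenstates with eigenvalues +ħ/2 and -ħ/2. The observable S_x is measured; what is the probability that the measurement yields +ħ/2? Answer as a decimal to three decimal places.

0.853

|+x⟩ = (|↑⟩ + |↓⟩)/√2, so ⟨+x|ψ⟩ = (5 + 2i) / (√2·√17).
P = |5 + 2i|² / 34 = 29/34.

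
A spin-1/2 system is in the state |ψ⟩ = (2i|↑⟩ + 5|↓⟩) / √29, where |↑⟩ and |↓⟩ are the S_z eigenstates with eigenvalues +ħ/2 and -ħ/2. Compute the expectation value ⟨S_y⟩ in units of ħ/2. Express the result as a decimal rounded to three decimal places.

⟨σ_y⟩ = 2 Im(a* b)/(|a|²+|b|²) with a = 2i, b = 5.
a* b = -10i, so ⟨σ_y⟩ = -20/29.
⟨S_y⟩ = (ħ/2)·⟨σ_y⟩.

-0.690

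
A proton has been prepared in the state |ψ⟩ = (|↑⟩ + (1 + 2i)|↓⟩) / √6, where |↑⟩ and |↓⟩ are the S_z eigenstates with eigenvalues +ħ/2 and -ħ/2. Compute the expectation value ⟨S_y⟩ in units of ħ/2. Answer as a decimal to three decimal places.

⟨σ_y⟩ = 2 Im(a* b)/(|a|²+|b|²) with a = 1, b = (1 + 2i).
a* b = (1 + 2i), so ⟨σ_y⟩ = 4/6.
⟨S_y⟩ = (ħ/2)·⟨σ_y⟩.

0.667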